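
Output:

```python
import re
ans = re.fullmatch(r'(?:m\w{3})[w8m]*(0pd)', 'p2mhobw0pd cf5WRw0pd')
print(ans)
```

None

`fullmatch` succeeds only if the pattern covers the string from start to end.
Here the pattern can't cover the whole string, so the call returns None.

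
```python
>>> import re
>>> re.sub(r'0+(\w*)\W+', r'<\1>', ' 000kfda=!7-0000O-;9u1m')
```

This matches one or more of a literal '0'; then zero or more of a word character (captured); then one or more of a non-word character.
Matches: at [1:10] → '000kfda=!'; at [12:19] → '0000O-;'.
`\1` in the replacement pulls in group 1's text for each match.

' <kfda>7-<O>9u1m'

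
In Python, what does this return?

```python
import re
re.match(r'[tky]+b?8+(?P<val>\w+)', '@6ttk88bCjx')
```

None

`re.match` won't scan ahead — the pattern has to work from the very first character.
Here the string doesn't start with a match, so the call returns None.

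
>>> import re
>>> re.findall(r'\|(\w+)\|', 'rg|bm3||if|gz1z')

['bm3', 'if']

Walking the string: at [2:7] match '|bm3|', group 1 = 'bm3'; at [7:11] match '|if|', group 1 = 'if'.
With a single group, `findall` returns only what that group captured — 2 items.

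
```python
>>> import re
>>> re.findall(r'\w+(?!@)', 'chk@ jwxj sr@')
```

['ch', 'jwxj', 's']

The negative lookahead/lookbehind blocks any match where the forbidden context is present.
Walking the string: at [0:2] → 'ch'; at [5:9] → 'jwxj'; at [10:11] → 's'.
With no groups in the pattern, `findall` gives back each whole match — 3 here.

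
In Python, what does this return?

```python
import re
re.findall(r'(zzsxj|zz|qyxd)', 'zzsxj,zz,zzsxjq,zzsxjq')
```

`|` is ordered: at each position the engine commits to the first alternative that works.
Scanning left to right: at [0:5] match 'zzsxj', group 1 = 'zzsxj'; at [6:8] match 'zz', group 1 = 'zz'; at [9:14] match 'zzsxj', group 1 = 'zzsxj'; at [16:21] match 'zzsxj', group 1 = 'zzsxj'.
With a single group, `findall` returns only what that group captured — 4 items.

['zzsxj', 'zz', 'zzsxj', 'zzsxj']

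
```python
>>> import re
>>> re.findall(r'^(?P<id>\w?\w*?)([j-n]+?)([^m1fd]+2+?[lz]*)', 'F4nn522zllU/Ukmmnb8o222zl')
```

[('F4', 'n', 'n522zll')]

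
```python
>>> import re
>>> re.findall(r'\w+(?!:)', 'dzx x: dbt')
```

['dzx', 'dbt']

A negative assertion filters positions out without eating any characters.
Matches: at [0:3] → 'dzx'; at [7:10] → 'dbt'.
No capturing groups, so `findall` returns the 2 full match strings.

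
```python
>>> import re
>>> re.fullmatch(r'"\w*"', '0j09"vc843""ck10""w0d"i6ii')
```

None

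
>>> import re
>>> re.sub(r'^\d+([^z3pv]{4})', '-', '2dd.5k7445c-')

'-k7445c-'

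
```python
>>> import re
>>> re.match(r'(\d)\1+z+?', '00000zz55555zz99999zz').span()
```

With `match`, the pattern is implicitly anchored at the beginning.
The match spans [0:6] → '00000z'.

(0, 6)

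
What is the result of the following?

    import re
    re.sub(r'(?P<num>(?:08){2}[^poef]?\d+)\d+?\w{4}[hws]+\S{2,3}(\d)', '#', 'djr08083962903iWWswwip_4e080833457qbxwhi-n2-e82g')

Pattern: the literal '08' repeated 2 times, then optionally any character except [poef], then one or more of a digit (captured as 'num'); then one or more of a digit (lazy); then exactly 4 of a word character, then one or more of one of [hws], then 2 to 3 of a non-whitespace character; then a digit (captured).
Matches: at [3:24] → '08083962903iWWswwip_4'; at [25:43] → '080833457qbxwhi-n2'.
`sub` substitutes '#' at each match site.

'djr#e#-e82g'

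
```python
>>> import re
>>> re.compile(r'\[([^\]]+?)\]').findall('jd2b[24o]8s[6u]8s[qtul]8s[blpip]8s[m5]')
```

Walking the string: at [4:9] match '[24o]', group 1 = '24o'; at [11:15] match '[6u]', group 1 = '6u'; at [17:23] match '[qtul]', group 1 = 'qtul'; at [25:32] match '[blpip]', group 1 = 'blpip'; at [34:38] match '[m5]', group 1 = 'm5'.
One capturing group, so `findall` returns just the captured substring from each match — 5 in all.

['24o', '6u', 'qtul', 'blpip', 'm5']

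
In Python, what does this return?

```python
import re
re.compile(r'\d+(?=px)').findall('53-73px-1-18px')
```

['73', '18']

Because the assertion is zero-width, the text it checks is not consumed and won't appear in the result.
Since nothing is captured, `findall` lists the 2 matched substrings directly.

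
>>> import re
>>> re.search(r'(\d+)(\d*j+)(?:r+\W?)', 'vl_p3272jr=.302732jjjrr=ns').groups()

The match spans [4:11] → '3272jr='.
Captured: group 1 = '3272', group 2 = 'j'.

('3272', 'j')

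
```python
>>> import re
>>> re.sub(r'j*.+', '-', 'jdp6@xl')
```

Each match is replaced by '-'.

'-'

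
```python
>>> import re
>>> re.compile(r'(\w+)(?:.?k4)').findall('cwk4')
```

['cw']

The pattern matches one or more of a word character (captured); then optionally any character, then the literal 'k4' (non-capturing group).
Scanning left to right: at [0:4] match 'cwk4', group 1 = 'cw'.
Because there's exactly one group, `findall` drops the full match and keeps group 1 from the one hit.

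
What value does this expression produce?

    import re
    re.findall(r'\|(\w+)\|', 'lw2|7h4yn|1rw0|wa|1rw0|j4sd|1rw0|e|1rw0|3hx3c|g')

Scanning left to right: at [3:10] match '|7h4yn|', group 1 = '7h4yn'; at [14:18] match '|wa|', group 1 = 'wa'; at [22:28] match '|j4sd|', group 1 = 'j4sd'; at [32:35] match '|e|', group 1 = 'e'; at [39:46] match '|3hx3c|', group 1 = '3hx3c'.
With a single group, `findall` returns only what that group captured — 5 items.

['7h4yn', 'wa', 'j4sd', 'e', '3hx3c']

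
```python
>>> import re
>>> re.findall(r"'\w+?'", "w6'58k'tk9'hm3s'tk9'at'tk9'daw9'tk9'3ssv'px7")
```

No capturing groups, so `findall` returns the 5 full match strings.

["'58k'", "'hm3s'", "'at'", "'daw9'", "'3ssv'"]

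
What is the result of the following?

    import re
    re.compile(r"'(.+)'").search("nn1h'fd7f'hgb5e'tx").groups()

("fd7f'hgb5e",)

The match spans [4:16] → "'fd7f'hgb5e'".
Captured: group 1 = "fd7f'hgb5e".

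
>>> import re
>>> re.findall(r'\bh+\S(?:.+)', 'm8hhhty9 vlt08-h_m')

['h_m']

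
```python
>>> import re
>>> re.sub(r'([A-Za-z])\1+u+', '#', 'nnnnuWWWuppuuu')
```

The backreference `\1` re-matches whatever the first group consumed, character for character.
`sub` substitutes '#' at each match site.

'###'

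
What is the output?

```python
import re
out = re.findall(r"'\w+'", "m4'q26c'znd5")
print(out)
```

["'q26c'"]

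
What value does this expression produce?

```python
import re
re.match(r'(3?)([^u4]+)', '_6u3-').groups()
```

('', '_6')

This matches optionally a literal '3' (captured); then one or more of any character except [u4] (captured).
`re.match` won't scan ahead — the pattern has to work from the very first character.
The match spans [0:2] → '_6'.
Captured: group 1 = '', group 2 = '_6'.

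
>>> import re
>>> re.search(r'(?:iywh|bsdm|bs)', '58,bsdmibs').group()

'bsdm'

Alternation tries branches left to right and keeps the first one that lets the overall match succeed at that position.
The match spans [3:7] → 'bsdm'.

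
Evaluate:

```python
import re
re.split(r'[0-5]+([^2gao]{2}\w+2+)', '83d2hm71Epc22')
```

['83d', 'hm71Epc22', '']

This matches one or more of a character in [0-5]; then exactly 2 of any character except [2gao], then one or more of a word character, then one or more of the literal '2' (captured).
`re.split` interleaves the captured-group text with the surrounding fragments.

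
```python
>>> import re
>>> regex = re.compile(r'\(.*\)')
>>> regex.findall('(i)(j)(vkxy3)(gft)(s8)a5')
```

Matches: at [0:22] → '(i)(j)(vkxy3)(gft)(s8)'.
With no groups in the pattern, `findall` gives back each whole match — 1 here.

['(i)(j)(vkxy3)(gft)(s8)']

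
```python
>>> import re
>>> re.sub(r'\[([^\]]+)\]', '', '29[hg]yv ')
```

Matches: at [2:6] → '[hg]'.
Each match is replaced by ''.

'29yv '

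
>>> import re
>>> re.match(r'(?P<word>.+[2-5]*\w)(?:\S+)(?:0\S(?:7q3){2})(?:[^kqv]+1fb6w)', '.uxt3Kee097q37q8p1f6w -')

`match` is anchored at position 0; if the pattern doesn't fit there, it returns None.
Here the pattern fails at index 0, so the call returns None.

None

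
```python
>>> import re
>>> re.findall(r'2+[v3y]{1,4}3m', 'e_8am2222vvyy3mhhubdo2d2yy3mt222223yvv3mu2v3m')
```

['2222vvyy3m', '2yy3m', '222223yvv3m', '2v3m']

The pattern matches one or more of a literal '2'; then 1 to 4 of one of [v3y], then the literal '3m'.
Scanning left to right: at [5:15] → '2222vvyy3m'; at [23:28] → '2yy3m'; at [29:40] → '222223yvv3m'; at [41:45] → '2v3m'.
With no groups in the pattern, `findall` gives back each whole match — 4 here.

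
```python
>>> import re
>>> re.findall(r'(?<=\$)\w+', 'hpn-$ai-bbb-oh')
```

The lookaround is zero-width — it requires the adjacent text to match without consuming it, so the asserted text isn't part of the match.
Since nothing is captured, `findall` lists the 1 matched substring directly.

['ai']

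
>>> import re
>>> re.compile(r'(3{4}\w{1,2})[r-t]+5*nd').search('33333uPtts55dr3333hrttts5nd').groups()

The pattern matches exactly 4 of the literal '3', then 1 to 2 of a word character (captured); then one or more of a character in [r-t], then zero or more of a literal '5', then the literal 'nd'.
`re.search` tries every starting position until one works.
The match spans [14:27] → '3333hrttts5nd'.
Captured: group 1 = '3333hr'.

('3333hr',)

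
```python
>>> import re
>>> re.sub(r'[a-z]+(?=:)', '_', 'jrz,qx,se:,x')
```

The lookaround is zero-width — it requires the adjacent text to match without consuming it, so the asserted text isn't part of the match.
Matches: at [7:9] → 'se'.
`sub` substitutes '_' at each match site.

'jrz,qx,_:,x'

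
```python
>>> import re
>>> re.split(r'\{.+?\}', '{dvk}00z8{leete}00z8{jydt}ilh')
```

['', '00z8', '00z8', 'ilh']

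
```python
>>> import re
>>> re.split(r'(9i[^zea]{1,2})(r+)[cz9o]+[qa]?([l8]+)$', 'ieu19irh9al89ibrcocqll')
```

['ieu19irh9al8', '9ib', 'r', 'll', '']

This matches the literal '9i', then 1 to 2 of any character except [zea] (captured); then one or more of a literal 'r' (captured); then one or more of one of [cz9o], then optionally one of [qa]; then one or more of one of [l8] (captured); then anchored at the end.
Matches to split on: at [12:22] → '9ibrcocqll'.
`re.split` interleaves the captured-group text with the surrounding fragments.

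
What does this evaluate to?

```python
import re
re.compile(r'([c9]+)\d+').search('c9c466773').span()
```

(0, 9)

The pattern matches one or more of one of [c9] (captured); then one or more of a digit.
The match spans [0:9] → 'c9c466773'.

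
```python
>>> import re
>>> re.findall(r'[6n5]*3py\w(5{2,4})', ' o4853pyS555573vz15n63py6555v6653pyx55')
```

Pattern: zero or more of one of [6n5], then the literal '3py', then a word character; then 2 to 4 of a literal '5' (captured).
One capturing group, so `findall` returns just the captured substring from each match — 3 in all.

['5555', '555', '55']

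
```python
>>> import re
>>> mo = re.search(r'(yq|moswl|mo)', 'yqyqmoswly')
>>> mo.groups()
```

The match spans [0:2] → 'yq'.
Captured: group 1 = 'yq'.

('yq',)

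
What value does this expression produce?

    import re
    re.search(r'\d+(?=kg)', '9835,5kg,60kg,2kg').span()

(5, 6)

The lookaround is zero-width — it requires the adjacent text to match without consuming it, so the asserted text isn't part of the match.
`re.search` scans for the first position where the pattern succeeds.
The match spans [5:6] → '5'.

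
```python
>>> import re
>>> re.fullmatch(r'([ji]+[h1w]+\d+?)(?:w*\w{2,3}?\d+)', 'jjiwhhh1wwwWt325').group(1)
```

'jjiwhhh1'

The match spans [0:16] → 'jjiwhhh1wwwWt325'.
Captured: group 1 = 'jjiwhhh1'.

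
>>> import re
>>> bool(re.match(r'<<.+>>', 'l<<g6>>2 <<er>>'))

False

`re.match` only tries the pattern at the start of the string.
Here the string doesn't start with a match, so the call returns None, and `bool(None)` is False.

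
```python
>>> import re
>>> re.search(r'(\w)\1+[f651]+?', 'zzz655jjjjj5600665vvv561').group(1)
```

'z'

The backreference `\1` re-matches whatever the first group consumed, character for character.
`search` walks the string left to right and returns the first match it finds.
The match spans [0:4] → 'zzz6'.
Captured: group 1 = 'z'.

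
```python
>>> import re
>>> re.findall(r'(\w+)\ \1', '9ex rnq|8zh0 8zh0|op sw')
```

A backreference is literal: `\1` must see the identical characters the first group matched.
Walking the string: at [8:17] match '8zh0 8zh0', group 1 = '8zh0'.
Because there's exactly one group, `findall` drops the full match and keeps group 1 from the one hit.

['8zh0']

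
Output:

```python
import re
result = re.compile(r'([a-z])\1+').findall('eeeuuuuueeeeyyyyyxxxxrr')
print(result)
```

A backreference is literal: `\1` must see the identical characters the first group matched.
With a single group, `findall` returns only what that group captured — 6 items.

['e', 'u', 'e', 'y', 'x', 'r']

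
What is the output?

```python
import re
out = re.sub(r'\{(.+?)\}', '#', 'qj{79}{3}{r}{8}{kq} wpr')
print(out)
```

qj##### wpr

The `?` after the quantifier makes it lazy — it takes as little as possible before letting the rest of the pattern try.
Every occurrence is swapped for '#'.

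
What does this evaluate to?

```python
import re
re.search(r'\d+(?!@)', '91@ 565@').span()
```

(0, 1)

A negative assertion filters positions out without eating any characters.
`search` walks the string left to right and returns the first match it finds.
The match spans [0:1] → '9'.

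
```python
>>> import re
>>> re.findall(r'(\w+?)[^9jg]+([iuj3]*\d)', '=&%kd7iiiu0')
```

This matches one or more of a word character (lazy) (captured); then one or more of any character except [9jg]; then zero or more of one of [iuj3], then a digit (captured).
A non-greedy quantifier consumes as few characters as it can — just enough that the remainder of the pattern still matches from where it stops; whatever follows it matches normally.
Matches: at [3:11] match 'kd7iiiu0', groups = ('k', '0').
`findall` packs the 2 group values into a tuple for every match.

[('k', '0')]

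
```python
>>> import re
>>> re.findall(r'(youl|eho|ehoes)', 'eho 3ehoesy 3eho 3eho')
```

Alternation isn't longest-match — the leftmost alternative that fits at this position is chosen.
Scanning left to right: at [0:3] match 'eho', group 1 = 'eho'; at [5:8] match 'eho', group 1 = 'eho'; at [13:16] match 'eho', group 1 = 'eho'; at [18:21] match 'eho', group 1 = 'eho'.
With a single group, `findall` returns only what that group captured — 4 items.

['eho', 'eho', 'eho', 'eho']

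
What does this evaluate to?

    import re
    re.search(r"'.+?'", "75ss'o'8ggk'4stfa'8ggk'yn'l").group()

The `?` after the quantifier makes it lazy — it takes as little as possible before letting the rest of the pattern try.
Unlike `match`, `search` isn't anchored — it looks for the pattern anywhere in the string.
The match spans [4:7] → "'o'".

"'o'"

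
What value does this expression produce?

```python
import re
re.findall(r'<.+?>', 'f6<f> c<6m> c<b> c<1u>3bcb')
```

With the lazy modifier that quantifier settles for the fewest repetitions that let the rest of the pattern succeed (the atoms after it are unaffected and can still be greedy).
`findall` yields the raw match text (4 of them) because the pattern has no groups.

['<f>', '<6m>', '<b>', '<1u>']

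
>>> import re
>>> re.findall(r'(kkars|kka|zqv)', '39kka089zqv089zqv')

['kka', 'zqv', 'zqv']

`findall` collects group 1 from each match (3 total).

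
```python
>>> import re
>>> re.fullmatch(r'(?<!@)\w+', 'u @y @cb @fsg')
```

None

`re.fullmatch` requires the pattern to consume the entire string.
Here the string isn't matched end-to-end, so the call returns None.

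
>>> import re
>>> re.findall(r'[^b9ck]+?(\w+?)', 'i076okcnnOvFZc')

The pattern matches one or more of any character except [b9ck] (lazy); then one or more of a word character (lazy) (captured).
Scanning left to right: at [0:2] match 'i0', group 1 = '0'; at [2:4] match '76', group 1 = '6'; at [4:6] match 'ok', group 1 = 'k'; at [7:9] match 'nn', group 1 = 'n'; at [9:11] match 'Ov', group 1 = 'v'; ….
One capturing group, so `findall` returns just the captured substring from each match — 6 in all.

['0', '6', 'k', 'n', 'v', 'Z']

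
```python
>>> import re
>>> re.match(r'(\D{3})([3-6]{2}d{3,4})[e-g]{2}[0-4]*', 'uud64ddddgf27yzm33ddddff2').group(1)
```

This matches exactly 3 of a non-digit (captured); then exactly 2 of a character in [3-6], then 3 to 4 of the literal 'd' (captured); then exactly 2 of a character in [e-g], then zero or more of a character in [0-4].
`re.match` won't scan ahead — the pattern has to work from the very first character.
The match spans [0:12] → 'uud64ddddgf2'.
Captured: group 1 = 'uud', group 2 = '64dddd'.

'uud'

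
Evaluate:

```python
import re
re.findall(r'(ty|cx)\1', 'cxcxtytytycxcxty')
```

A backreference is literal: `\1` must see the identical characters the first group matched.
Walking the string: at [0:4] match 'cxcx', group 1 = 'cx'; at [4:8] match 'tyty', group 1 = 'ty'; at [10:14] match 'cxcx', group 1 = 'cx'.
Because there's exactly one group, `findall` drops the full match and keeps group 1 from each hit.

['cx', 'ty', 'cx']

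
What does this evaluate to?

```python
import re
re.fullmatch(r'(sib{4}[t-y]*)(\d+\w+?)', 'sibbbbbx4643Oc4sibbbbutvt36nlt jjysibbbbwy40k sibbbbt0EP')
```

None

Pattern: the literal 'si', then exactly 4 of a literal 'b', then zero or more of a character in [t-y] (captured); then one or more of a digit, then one or more of a word character (lazy) (captured).
`re.fullmatch` requires the pattern to consume the entire string.
Here the pattern can't cover the whole string, so the call returns None.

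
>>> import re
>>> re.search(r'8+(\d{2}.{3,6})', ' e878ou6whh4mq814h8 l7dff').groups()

('78ou6whh',)

This matches one or more of a literal '8'; then exactly 2 of a digit, then 3 to 6 of any character (captured).
Unlike `match`, `search` isn't anchored — it looks for the pattern anywhere in the string.
The match spans [2:11] → '878ou6whh'.
Captured: group 1 = '78ou6whh'.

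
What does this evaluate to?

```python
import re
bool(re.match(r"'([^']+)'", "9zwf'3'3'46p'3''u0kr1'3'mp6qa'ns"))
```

False

`re.match` won't scan ahead — the pattern has to work from the very first character.
Here the string doesn't start with a match, so the call returns None, and `bool(None)` is False.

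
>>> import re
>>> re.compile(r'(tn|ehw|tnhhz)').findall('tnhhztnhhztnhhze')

['tn', 'tn', 'tn']

Alternation tries branches left to right and keeps the first one that lets the overall match succeed at that position.
With a single group, `findall` returns only what that group captured — 3 items.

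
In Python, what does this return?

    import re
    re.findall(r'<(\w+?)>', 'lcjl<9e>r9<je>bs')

['9e', 'je']

`findall` collects group 1 from each match (2 total).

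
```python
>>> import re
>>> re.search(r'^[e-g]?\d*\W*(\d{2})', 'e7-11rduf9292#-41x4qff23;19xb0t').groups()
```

The match spans [0:5] → 'e7-11'.
Captured: group 1 = '11'.

('11',)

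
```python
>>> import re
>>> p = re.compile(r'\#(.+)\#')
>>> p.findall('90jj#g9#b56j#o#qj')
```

['g9#b56j#o']

Scanning left to right: at [4:15] match '#g9#b56j#o#', group 1 = 'g9#b56j#o'.
`findall` collects group 1 from the one match (1 total).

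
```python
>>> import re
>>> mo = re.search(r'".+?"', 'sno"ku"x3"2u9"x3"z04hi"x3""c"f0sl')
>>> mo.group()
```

'"ku"'

The match spans [3:7] → '"ku"'.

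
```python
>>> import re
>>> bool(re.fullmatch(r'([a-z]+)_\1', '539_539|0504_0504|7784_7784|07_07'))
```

False

For `fullmatch`, every character of the input must be accounted for by the pattern.
Here there's no way to consume every character, so the call returns None, and `bool(None)` is False.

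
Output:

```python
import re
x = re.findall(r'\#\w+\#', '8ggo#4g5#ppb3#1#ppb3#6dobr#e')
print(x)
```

['#4g5#', '#1#', '#6dobr#']

Since nothing is captured, `findall` lists the 3 matched substrings directly.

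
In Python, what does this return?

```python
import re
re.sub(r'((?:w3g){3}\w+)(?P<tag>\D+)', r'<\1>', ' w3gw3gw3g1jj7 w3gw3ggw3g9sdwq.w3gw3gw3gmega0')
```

' <w3gw3gw3g1jj7>3gw3ggw3g9sdwq.<w3gw3gw3gmeg>0'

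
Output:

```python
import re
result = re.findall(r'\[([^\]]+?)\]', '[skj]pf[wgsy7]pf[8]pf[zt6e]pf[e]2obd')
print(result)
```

['skj', 'wgsy7', '8', 'zt6e', 'e']

Scanning left to right: at [0:5] match '[skj]', group 1 = 'skj'; at [7:14] match '[wgsy7]', group 1 = 'wgsy7'; at [16:19] match '[8]', group 1 = '8'; at [21:27] match '[zt6e]', group 1 = 'zt6e'; at [29:32] match '[e]', group 1 = 'e'.
One capturing group, so `findall` returns just the captured substring from each match — 5 in all.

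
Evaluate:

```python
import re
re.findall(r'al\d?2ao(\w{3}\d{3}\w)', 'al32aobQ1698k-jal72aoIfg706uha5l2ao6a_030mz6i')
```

['bQ1698k', 'Ifg706u']

This matches the literal 'al', then optionally a digit, then the literal '2ao'; then exactly 3 of a word character, then exactly 3 of a digit, then a word character (captured).
Matches: at [0:13] match 'al32aobQ1698k', group 1 = 'bQ1698k'; at [15:28] match 'al72aoIfg706u', group 1 = 'Ifg706u'.
Because there's exactly one group, `findall` drops the full match and keeps group 1 from each hit.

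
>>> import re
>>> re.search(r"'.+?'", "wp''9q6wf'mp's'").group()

Unlike `match`, `search` isn't anchored — it looks for the pattern anywhere in the string.
The match spans [2:10] → "''9q6wf'".

"''9q6wf'"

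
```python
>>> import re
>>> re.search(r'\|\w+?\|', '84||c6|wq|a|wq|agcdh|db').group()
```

'|c6|'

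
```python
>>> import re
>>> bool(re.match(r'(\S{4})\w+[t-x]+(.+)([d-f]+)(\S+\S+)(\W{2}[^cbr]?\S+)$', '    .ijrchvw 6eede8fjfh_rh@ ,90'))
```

False

`re.match` won't scan ahead — the pattern has to work from the very first character.
Here the string doesn't start with a match, so the call returns None, and `bool(None)` is False.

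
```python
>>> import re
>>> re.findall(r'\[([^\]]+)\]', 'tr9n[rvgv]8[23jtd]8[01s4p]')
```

Walking the string: at [4:10] match '[rvgv]', group 1 = 'rvgv'; at [11:18] match '[23jtd]', group 1 = '23jtd'; at [19:26] match '[01s4p]', group 1 = '01s4p'.
`findall` collects group 1 from each match (3 total).

['rvgv', '23jtd', '01s4p']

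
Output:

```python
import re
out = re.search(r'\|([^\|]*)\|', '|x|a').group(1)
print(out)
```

x

The match spans [0:3] → '|x|'.
Captured: group 1 = 'x'.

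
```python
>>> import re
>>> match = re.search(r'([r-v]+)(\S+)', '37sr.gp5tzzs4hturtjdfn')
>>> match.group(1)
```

Pattern: one or more of a character in [r-v] (captured); then one or more of a non-whitespace character (captured).
`re.search` tries every starting position until one works.
The match spans [2:22] → 'sr.gp5tzzs4hturtjdfn'.
Captured: group 1 = 'sr', group 2 = '.gp5tzzs4hturtjdfn'.

'sr'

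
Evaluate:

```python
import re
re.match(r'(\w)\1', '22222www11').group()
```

'22'

With `match`, the pattern is implicitly anchored at the beginning.
The match spans [0:2] → '22'.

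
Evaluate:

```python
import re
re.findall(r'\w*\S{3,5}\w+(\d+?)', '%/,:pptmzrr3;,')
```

This matches zero or more of a word character, then 3 to 5 of a non-whitespace character, then one or more of a word character; then one or more of a digit (lazy) (captured).
Matches: at [0:12] match '%/,:pptmzrr3', group 1 = '3'.
One capturing group, so `findall` returns just the captured substring from the one match — 1 in all.

['3']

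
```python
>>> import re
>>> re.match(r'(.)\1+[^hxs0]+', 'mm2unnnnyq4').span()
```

(0, 11)

A backreference is literal: `\1` must see the identical characters the first group matched.
With `match`, the pattern is implicitly anchored at the beginning.
The match spans [0:11] → 'mm2unnnnyq4'.
Captured: group 1 = 'm'.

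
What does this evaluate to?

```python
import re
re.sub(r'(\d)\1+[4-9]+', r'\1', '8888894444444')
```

The backreference `\1` re-matches whatever the first group consumed, character for character.
Matches: at [0:13] → '8888894444444'.
The replacement refers to a captured group, so each match is rewritten using its own captured text.

'8'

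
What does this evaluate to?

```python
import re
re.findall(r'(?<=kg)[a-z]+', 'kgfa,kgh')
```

['fa', 'h']

Lookahead/lookbehind check context without consuming it, so the matched span excludes the asserted characters.
Since nothing is captured, `findall` lists the 2 matched substrings directly.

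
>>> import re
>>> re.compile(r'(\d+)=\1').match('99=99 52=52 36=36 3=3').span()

A backreference is literal: `\1` must see the identical characters the first group matched.
`match` is anchored at position 0; if the pattern doesn't fit there, it returns None.
The match spans [0:5] → '99=99'.
Captured: group 1 = '99'.

(0, 5)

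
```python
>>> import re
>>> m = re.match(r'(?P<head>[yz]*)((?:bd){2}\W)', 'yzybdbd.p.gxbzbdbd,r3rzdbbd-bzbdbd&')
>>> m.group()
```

'yzybdbd.'

`re.match` only tries the pattern at the start of the string.
The match spans [0:8] → 'yzybdbd.'.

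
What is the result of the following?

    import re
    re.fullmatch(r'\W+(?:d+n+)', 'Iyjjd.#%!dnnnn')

None

Pattern: one or more of a non-word character; then one or more of a literal 'd', then one or more of a literal 'n' (non-capturing group).
`re.fullmatch` is like wrapping the pattern in `^…$` (in single-line mode).
Here the string isn't matched end-to-end, so the call returns None.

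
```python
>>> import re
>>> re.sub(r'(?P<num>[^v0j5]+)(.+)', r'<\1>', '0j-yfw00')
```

'0j<-yfw>'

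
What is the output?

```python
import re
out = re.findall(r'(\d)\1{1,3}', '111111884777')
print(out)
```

The backreference `\1` re-matches whatever the first group consumed, character for character.
Matches: at [0:4] match '1111', group 1 = '1'; at [4:6] match '11', group 1 = '1'; at [6:8] match '88', group 1 = '8'; at [9:12] match '777', group 1 = '7'.
Because there's exactly one group, `findall` drops the full match and keeps group 1 from each hit.

['1', '1', '8', '7']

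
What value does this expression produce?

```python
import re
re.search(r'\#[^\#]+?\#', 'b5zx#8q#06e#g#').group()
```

'#8q#'

`search` walks the string left to right and returns the first match it finds.
The match spans [4:8] → '#8q#'.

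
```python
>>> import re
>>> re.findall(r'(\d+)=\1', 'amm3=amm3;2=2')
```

The backreference `\1` re-matches whatever the first group consumed, character for character.
Because there's exactly one group, `findall` drops the full match and keeps group 1 from the one hit.

['2']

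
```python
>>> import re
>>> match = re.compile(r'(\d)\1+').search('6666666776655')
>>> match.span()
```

`\1` has to match the exact text group 1 already captured.
The match spans [0:7] → '6666666'.

(0, 7)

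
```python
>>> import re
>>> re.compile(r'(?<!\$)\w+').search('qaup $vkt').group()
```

`(?!…)`/`(?<!…)` only lets a position through if the neighbouring text does NOT match; no characters are consumed.
The match spans [0:4] → 'qaup'.

'qaup'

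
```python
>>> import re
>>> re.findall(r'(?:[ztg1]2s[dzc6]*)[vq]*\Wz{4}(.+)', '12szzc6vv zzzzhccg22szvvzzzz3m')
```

The pattern matches one of [ztg1], then the literal '2s', then zero or more of one of [dzc6] (non-capturing group); then zero or more of one of [vq], then a non-word character, then exactly 4 of a literal 'z'; then one or more of any character (captured).
With a single group, `findall` returns only what that group captured — 1 item.

['hccg22szvvzzzz3m']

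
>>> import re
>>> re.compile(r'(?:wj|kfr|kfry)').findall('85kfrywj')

['kfr', 'wj']

`|` is ordered: at each position the engine commits to the first alternative that works.
Scanning left to right: at [2:5] → 'kfr'; at [6:8] → 'wj'.
`findall` yields the raw match text (2 of them) because the pattern has no groups.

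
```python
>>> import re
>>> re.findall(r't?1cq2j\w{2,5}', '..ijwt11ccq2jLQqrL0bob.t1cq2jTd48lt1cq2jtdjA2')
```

['t1cq2jTd48l', 't1cq2jtdjA2']

No capturing groups, so `findall` returns the 2 full match strings.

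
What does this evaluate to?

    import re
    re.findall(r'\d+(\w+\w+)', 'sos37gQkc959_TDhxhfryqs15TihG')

['gQkc959_TDhxhfryqs15TihG']

This matches one or more of a digit; then one or more of a word character, then one or more of a word character (captured).
Walking the string: at [3:29] match '37gQkc959_TDhxhfryqs15TihG', group 1 = 'gQkc959_TDhxhfryqs15TihG'.
With a single group, `findall` returns only what that group captured — 1 item.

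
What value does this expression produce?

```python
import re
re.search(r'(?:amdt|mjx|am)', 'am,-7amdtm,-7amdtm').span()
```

(0, 2)

`re.search` scans for the first position where the pattern succeeds.
The match spans [0:2] → 'am'.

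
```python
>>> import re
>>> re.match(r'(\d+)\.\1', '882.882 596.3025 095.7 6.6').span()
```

`re.match` won't scan ahead — the pattern has to work from the very first character.
The match spans [0:7] → '882.882'.

(0, 7)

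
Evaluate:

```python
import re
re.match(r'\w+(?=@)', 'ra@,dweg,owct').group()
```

`re.match` only tries the pattern at the start of the string.
The match spans [0:2] → 'ra'.

'ra'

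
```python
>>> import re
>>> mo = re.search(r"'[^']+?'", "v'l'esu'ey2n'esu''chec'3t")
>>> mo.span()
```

(1, 4)

`re.search` scans for the first position where the pattern succeeds.
The match spans [1:4] → "'l'".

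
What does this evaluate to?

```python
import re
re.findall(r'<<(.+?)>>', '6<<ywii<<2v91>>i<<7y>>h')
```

['ywii<<2v91', '7y']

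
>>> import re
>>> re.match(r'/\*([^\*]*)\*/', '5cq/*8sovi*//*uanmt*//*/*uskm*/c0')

None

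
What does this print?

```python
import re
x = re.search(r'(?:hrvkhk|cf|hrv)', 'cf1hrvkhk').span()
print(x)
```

(0, 2)

The match spans [0:2] → 'cf'.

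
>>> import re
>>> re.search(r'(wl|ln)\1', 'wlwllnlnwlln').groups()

`\1` is not a pattern — it's the concrete string captured by group 1, re-applied verbatim.
`re.search` scans for the first position where the pattern succeeds.
The match spans [0:4] → 'wlwl'.
Captured: group 1 = 'wl'.

('wl',)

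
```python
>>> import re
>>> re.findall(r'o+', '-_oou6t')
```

['oo']

Pattern: one or more of a literal 'o'.
Scanning left to right: at [2:4] → 'oo'.
With no groups in the pattern, `findall` gives back each whole match — 1 here.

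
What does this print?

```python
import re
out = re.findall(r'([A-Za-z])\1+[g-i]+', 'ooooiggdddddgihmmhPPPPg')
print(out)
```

['o', 'd', 'm', 'P']

After group 1 captures some text, `\1` only succeeds where that same text appears again.
With a single group, `findall` returns only what that group captured — 4 items.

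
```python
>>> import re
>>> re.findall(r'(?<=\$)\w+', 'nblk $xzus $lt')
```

The `(?=…)`/`(?<=…)` assertion just peeks at neighbouring text; it doesn't advance the match position.
Scanning left to right: at [6:10] → 'xzus'; at [12:14] → 'lt'.
With no groups in the pattern, `findall` gives back each whole match — 2 here.

['xzus', 'lt']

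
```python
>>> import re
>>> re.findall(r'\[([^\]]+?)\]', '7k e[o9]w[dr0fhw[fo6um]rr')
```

Matches: at [4:8] match '[o9]', group 1 = 'o9'; at [9:23] match '[dr0fhw[fo6um]', group 1 = 'dr0fhw[fo6um'.
With a single group, `findall` returns only what that group captured — 2 items.

['o9', 'dr0fhw[fo6um']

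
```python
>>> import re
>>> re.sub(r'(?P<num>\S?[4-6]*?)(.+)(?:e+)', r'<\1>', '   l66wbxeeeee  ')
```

'<>  '

The pattern matches optionally a non-whitespace character, then zero or more of a character in [4-6] (lazy) (captured as 'num'); then one or more of any character (captured); then one or more of a literal 'e' (non-capturing group).
Matches: at [0:14] → '   l66wbxeeeee'.
The replacement refers to a captured group, so each match is rewritten using its own captured text.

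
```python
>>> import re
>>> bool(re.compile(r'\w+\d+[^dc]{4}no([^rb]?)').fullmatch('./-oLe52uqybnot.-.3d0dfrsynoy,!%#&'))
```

False

This matches one or more of a word character, then one or more of a digit; then exactly 4 of any character except [dc], then the literal 'no'; then optionally any character except [rb] (captured).
`re.fullmatch` is like wrapping the pattern in `^…$` (in single-line mode).
Here the pattern can't cover the whole string, so the call returns None, and `bool(None)` is False.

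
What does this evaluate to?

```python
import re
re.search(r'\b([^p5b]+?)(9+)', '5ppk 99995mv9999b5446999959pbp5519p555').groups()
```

(' ', '9999')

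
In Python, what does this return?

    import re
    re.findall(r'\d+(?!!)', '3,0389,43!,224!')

The negative lookaround is zero-width — it rules out positions where the adjacent text would match, without consuming anything.
Since nothing is captured, `findall` lists the 4 matched substrings directly.

['3', '0389', '4', '22']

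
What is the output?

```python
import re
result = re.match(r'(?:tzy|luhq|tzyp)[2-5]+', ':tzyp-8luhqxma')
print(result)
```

`match` is anchored at position 0; if the pattern doesn't fit there, it returns None.
Here the string doesn't start with a match, so the call returns None.

None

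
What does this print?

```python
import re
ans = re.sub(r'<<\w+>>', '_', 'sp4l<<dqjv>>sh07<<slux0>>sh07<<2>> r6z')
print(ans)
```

sp4l_sh07_sh07_ r6z

Each match is replaced by '_'.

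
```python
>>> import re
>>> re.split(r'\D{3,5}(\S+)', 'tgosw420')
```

With a capturing group present, the delimiter's captured portion is kept in the result list.

['', '420', '']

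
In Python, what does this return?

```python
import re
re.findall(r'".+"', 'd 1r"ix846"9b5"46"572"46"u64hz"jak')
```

['"ix846"9b5"46"572"46"u64hz"']

No capturing groups, so `findall` returns the 1 full match string.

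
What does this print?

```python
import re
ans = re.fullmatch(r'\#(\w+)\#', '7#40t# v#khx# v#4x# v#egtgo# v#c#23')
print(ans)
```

`fullmatch` succeeds only if the pattern covers the string from start to end.
Here the string isn't matched end-to-end, so the call returns None.

None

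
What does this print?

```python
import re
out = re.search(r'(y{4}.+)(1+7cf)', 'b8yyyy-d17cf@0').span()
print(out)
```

(2, 12)

The pattern matches exactly 4 of a literal 'y', then one or more of any character (captured); then one or more of the literal '1', then the literal '7cf' (captured).
`re.search` tries every starting position until one works.
The match spans [2:12] → 'yyyy-d17cf'.
Captured: group 1 = 'yyyy-d', group 2 = '17cf'.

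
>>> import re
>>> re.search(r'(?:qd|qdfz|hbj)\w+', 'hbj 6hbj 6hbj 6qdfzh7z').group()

`re.search` tries every starting position until one works.
The match spans [15:22] → 'qdfzh7z'.

'qdfzh7z'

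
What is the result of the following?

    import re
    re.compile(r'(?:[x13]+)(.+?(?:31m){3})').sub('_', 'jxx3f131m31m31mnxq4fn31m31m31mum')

A `+?`/`*?`/`{m,n}?` starts at its minimum and grows only as far as needed for what follows to match.
`sub` substitutes '_' at each match site.

'j_n_um'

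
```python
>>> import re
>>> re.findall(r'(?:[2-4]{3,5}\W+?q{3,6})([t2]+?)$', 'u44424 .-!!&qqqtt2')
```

['tt2']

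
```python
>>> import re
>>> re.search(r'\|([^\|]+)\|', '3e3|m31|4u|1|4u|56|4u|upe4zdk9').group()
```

'|m31|'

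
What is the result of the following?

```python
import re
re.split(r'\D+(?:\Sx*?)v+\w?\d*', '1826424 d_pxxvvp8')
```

Pattern: one or more of a non-digit; then a non-whitespace character, then zero or more of the literal 'x' (lazy) (non-capturing group); then one or more of a literal 'v', then optionally a word character, then zero or more of a digit.
The string is cut at each match, leaving 2 pieces.

['1826424', '']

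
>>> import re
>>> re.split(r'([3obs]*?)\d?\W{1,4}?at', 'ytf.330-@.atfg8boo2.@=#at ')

Pattern: zero or more of one of [3obs] (lazy) (captured); then optionally a digit, then 1 to 4 of a non-word character (lazy), then the literal 'at'.
Matches to split on: at [4:12] → '330-@.at'; at [15:25] → 'boo2.@=#at'.
Because the pattern has a capturing group, `split` also inserts each captured text between the pieces.

['ytf.', '33', 'fg8', 'boo', ' ']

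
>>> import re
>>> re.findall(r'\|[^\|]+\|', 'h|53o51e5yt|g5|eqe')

['|53o51e5yt|']

Scanning left to right: at [1:12] → '|53o51e5yt|'.
`findall` yields the raw match text (1 of them) because the pattern has no groups.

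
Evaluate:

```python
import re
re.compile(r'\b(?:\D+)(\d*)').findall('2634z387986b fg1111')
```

['1111']

Pattern: a word boundary (`\b`, zero-width); then one or more of a non-digit (non-capturing group); then zero or more of a digit (captured).
Scanning left to right: at [12:19] match ' fg1111', group 1 = '1111'.
With a single group, `findall` returns only what that group captured — 1 item.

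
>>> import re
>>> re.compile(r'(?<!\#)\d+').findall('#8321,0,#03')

Because the assertion is negative and zero-width, positions next to the forbidden text are skipped.
Matches: at [2:5] → '321'; at [6:7] → '0'; at [10:11] → '3'.
Since nothing is captured, `findall` lists the 3 matched substrings directly.

['321', '0', '3']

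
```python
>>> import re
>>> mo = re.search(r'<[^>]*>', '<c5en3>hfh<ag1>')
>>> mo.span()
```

`search` walks the string left to right and returns the first match it finds.
The match spans [0:7] → '<c5en3>'.

(0, 7)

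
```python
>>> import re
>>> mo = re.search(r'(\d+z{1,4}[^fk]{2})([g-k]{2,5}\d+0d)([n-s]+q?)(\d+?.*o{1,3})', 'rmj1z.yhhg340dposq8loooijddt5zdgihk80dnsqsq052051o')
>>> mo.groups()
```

The match spans [3:50] → '1z.yhhg340dposq8loooijddt5zdgihk80dnsqsq052051o'.
Captured: group 1 = '1z.y', group 2 = 'hhg340d', group 3 = 'posq', group 4 = '8loooijddt5zdgihk80dnsqsq052051o'.

('1z.y', 'hhg340d', 'posq', '8loooijddt5zdgihk80dnsqsq052051o')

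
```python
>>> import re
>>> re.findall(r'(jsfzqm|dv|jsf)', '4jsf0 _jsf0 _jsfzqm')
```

['jsf', 'jsf', 'jsfzqm']

Branches in `(...|...)` are attempted left-to-right; the first branch that allows the whole pattern to succeed is taken.
Scanning left to right: at [1:4] match 'jsf', group 1 = 'jsf'; at [7:10] match 'jsf', group 1 = 'jsf'; at [13:19] match 'jsfzqm', group 1 = 'jsfzqm'.
Because there's exactly one group, `findall` drops the full match and keeps group 1 from each hit.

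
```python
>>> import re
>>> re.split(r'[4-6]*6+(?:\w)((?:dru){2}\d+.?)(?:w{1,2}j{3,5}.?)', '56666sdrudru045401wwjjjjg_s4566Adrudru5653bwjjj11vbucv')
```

['', 'drudru045401w', '_s', 'drudru5653b', '1vbucv']

This matches zero or more of a character in [4-6]; then one or more of a literal '6'; then a word character (non-capturing group); then the literal 'dru' repeated 2 times, then one or more of a digit, then optionally any character (captured); then 1 to 2 of the literal 'w', then 3 to 5 of a literal 'j', then optionally any character (non-capturing group).
Matches to split on: at [0:25] → '56666sdrudru045401wwjjjjg'; at [27:48] → '4566Adrudru5653bwjjj1'.
`re.split` interleaves the captured-group text with the surrounding fragments.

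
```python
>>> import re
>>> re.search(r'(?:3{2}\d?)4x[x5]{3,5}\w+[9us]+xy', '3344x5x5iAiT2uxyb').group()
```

'3344x5x5iAiT2uxy'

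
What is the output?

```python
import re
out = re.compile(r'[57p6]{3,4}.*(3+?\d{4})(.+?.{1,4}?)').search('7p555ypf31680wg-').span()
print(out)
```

The pattern matches 3 to 4 of one of [57p6], then zero or more of any character; then one or more of a literal '3' (lazy), then exactly 4 of a digit (captured); then one or more of any character (lazy), then 1 to 4 of any character (lazy) (captured).
A non-greedy quantifier consumes as few characters as it can — just enough that the remainder of the pattern still matches from where it stops; whatever follows it matches normally.
Unlike `match`, `search` isn't anchored — it looks for the pattern anywhere in the string.
The match spans [0:15] → '7p555ypf31680wg'.
Captured: group 1 = '31680', group 2 = 'wg'.

(0, 15)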